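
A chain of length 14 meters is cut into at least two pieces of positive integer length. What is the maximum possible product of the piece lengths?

162

Define g[k] = max over 1≤i<k of i · max(k−i, g[k−i]); the inner max lets the remainder stay uncut if that's better.
g[2] = 1·max(1,0) = 1·1 = 1
g[3] = 1·max(2,1) = 1·2 = 2
g[4] = 2·max(2,1) = 2·2 = 4
g[5] = 2·max(3,2) = 2·3 = 6
g[6] = 3·max(3,2) = 3·3 = 9
g[7] = 2·max(5,6) = 2·6 = 12
g[8] = 2·max(6,9) = 2·9 = 18
g[9] = 3·max(6,9) = 3·9 = 27
g[10] = 2·max(8,18) = 2·18 = 36
g[11] = 2·max(9,27) = 2·27 = 54
g[12] = 3·max(9,27) = 3·27 = 81
g[13] = 2·max(11,54) = 2·54 = 108
g[14] = 2·max(12,81) = 2·81 = 162
One optimal split: 3 + 3 + 3 + 3 + 2; product 3·3·3·3·2 = 162.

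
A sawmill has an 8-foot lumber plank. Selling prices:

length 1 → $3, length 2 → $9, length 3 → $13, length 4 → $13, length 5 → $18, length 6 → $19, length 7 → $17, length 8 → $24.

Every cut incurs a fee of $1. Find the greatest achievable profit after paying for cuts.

33

Build v[k] bottom-up: v[k] = max over allowed piece i of (p[i] + v[k−i]) − 1 per cut.
v[1] = 3
v[2] = max(3+3-1, 9+0) = 9
v[3] = max(3+9-1, 9+3-1, 13+0) = 13
v[4] = max(3+13-1, 9+9-1, 13+3-1, 13+0) = 17
v[5] = max(3+17-1, 9+13-1, 13+9-1, 13+3-1, 18+0) = 21
v[6] = max(3+21-1, 9+17-1, 13+13-1, 13+9-1, 18+3-1, 19+0) = 25
v[7] = max(3+25-1, 9+21-1, 13+17-1, …, 19+3-1, 17+0) = 29
v[8] = max(3+29-1, 9+25-1, 13+21-1, …, 17+3-1, 24+0) = 33
One optimal plan: pieces 2 + 2 + 2 + 2 (3 cuts) → $36 − $3 = $33.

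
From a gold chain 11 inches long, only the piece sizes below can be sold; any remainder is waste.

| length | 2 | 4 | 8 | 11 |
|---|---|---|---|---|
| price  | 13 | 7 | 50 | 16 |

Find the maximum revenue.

65

Build f[k] bottom-up: f[k] = max over allowed piece i of (p[i] + f[k−i]).
f[1] = 0
f[2] = 13
f[3] = 13
f[4] = 26  (first piece 2, then f[2]=13)
f[5] = 26
f[6] = 39  (first piece 2, then f[4]=26)
f[7] = 39
f[8] = 52  (first piece 2, then f[6]=39)
f[9] = 52
f[10] = 65  (first piece 2, then f[8]=52)
f[11] = 65
One optimal cutting: pieces 2 + 2 + 2 + 2 + 2 with 1 inch of scrap → $65.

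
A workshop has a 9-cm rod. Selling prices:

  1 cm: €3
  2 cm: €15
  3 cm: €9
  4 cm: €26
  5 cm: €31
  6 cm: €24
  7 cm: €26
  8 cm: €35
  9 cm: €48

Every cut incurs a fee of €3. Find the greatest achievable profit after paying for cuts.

Build v[k] bottom-up: v[k] = max over allowed piece i of (p[i] + v[k−i]) − 3 per cut.
v[1] = 3
v[2] = max(3+3-3, 15+0) = 15
v[3] = max(3+15-3, 15+3-3, 9+0) = 15
v[4] = max(3+15-3, 15+15-3, 9+3-3, 26+0) = 27
v[5] = max(3+27-3, 15+15-3, 9+15-3, 26+3-3, 31+0) = 31
v[6] = max(3+31-3, 15+27-3, 9+15-3, 26+15-3, 31+3-3, 24+0) = 39
v[7] = max(3+39-3, 15+31-3, 9+27-3, …, 24+3-3, 26+0) = 43
v[8] = max(3+43-3, 15+39-3, 9+31-3, …, 26+3-3, 35+0) = 51
v[9] = max(3+51-3, 15+43-3, 9+39-3, …, 35+3-3, 48+0) = 55
One optimal plan: pieces 5 + 2 + 2 (2 cuts) → €61 − €6 = €55.

55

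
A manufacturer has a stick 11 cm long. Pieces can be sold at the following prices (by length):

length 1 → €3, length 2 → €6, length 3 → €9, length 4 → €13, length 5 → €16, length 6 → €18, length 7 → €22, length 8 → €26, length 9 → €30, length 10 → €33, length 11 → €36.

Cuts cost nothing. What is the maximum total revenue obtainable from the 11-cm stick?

Let r[k] be the best obtainable value from length k. For each k, try every first piece i and keep the best of price[i] + r[k−i].
r[1] = 3
r[2] = 6  (first piece 1, then r[1]=3)
r[3] = 9  (first piece 1, then r[2]=6)
r[4] = 13
r[5] = 16  (first piece 1, then r[4]=13)
r[6] = 19  (first piece 1, then r[5]=16)
r[7] = 22  (first piece 1, then r[6]=19)
r[8] = 26  (first piece 4, then r[4]=13)
r[9] = 30
r[10] = 33  (first piece 1, then r[9]=30)
r[11] = 36  (first piece 1, then r[10]=33)
One optimal cutting: 9 + 1 + 1 → €30 + €3 + €3 = €36.

36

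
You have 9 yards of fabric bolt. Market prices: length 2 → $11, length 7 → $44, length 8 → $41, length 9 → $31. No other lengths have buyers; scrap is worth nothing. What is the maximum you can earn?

Consider every possible first cut. f[k] is the best of p[i]+f[k−i] over all sellable i≤k.
f[1] = 0
f[2] = 11
f[3] = 11
f[4] = 22  (first piece 2, then f[2]=11)
f[5] = 22
f[6] = 33  (first piece 2, then f[4]=22)
f[7] = 44
f[8] = 44
f[9] = 55  (first piece 2, then f[7]=44)
One optimal cutting: 7 + 2 → $55.

55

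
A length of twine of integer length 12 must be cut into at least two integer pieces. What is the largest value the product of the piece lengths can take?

Fill m[k] for k=2..12: at each k try every first piece i and multiply by the better of (k−i) uncut or m[k−i].
Small cases: m[2]=1, m[3]=2, m[4]=4, m[5]=6.
m[6] = 3×max(3,2) = 3×3 = 9
m[7] = 2×max(5,6) = 2×6 = 12
m[8] = 2×max(6,9) = 2×9 = 18
m[9] = 3×max(6,9) = 3×9 = 27
m[10] = 2×max(8,18) = 2×18 = 36
m[11] = 2×max(9,27) = 2×27 = 54
m[12] = 3×max(9,27) = 3×27 = 81
One optimal split: 3 + 3 + 3 + 3; product 3×3×3×3 = 81.

81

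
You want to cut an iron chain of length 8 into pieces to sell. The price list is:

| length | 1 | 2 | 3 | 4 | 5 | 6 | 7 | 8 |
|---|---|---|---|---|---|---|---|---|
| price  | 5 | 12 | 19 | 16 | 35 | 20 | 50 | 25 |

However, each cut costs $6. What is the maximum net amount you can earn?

Build r[k] bottom-up: r[k] = max over allowed piece i of (p[i] + r[k−i]) − 6 per cut.
r[1] = 5
r[2] = 12
r[3] = 19
r[4] = 18  (first piece 1, then r[3]=19)
r[5] = 35
r[6] = 34  (first piece 1, then r[5]=35)
r[7] = 50
r[8] = 49  (first piece 1, then r[7]=50)
One optimal plan: pieces 7 + 1 (1 cut) → $55 − $6 = $49.

49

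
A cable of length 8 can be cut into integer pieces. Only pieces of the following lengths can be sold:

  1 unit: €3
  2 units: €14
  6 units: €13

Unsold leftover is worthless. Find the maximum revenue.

Build r[k] bottom-up: r[k] = max over allowed piece i of (p[i] + r[k−i]).
r[1] = 3
r[2] = max(3+3, 14+0) = 14
r[3] = max(3+14, 14+3) = 17
r[4] = max(3+17, 14+14) = 28
r[5] = max(3+28, 14+17) = 31
r[6] = max(3+31, 14+28, 13+0) = 42
r[7] = max(3+42, 14+31, 13+3) = 45
r[8] = max(3+45, 14+42, 13+14) = 56
One optimal cutting: 2 + 2 + 2 + 2 → €56.

56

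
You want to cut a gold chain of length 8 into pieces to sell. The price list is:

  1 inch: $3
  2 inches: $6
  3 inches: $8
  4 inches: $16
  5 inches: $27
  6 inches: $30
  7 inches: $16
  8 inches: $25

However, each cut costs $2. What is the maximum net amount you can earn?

Let net[k] be the best obtainable value from length k. For each k, try every first piece i and keep the best of price[i] + net[k−i] minus the 2 cut fee when i<k.
net[1] = 3
net[2] = 6
net[3] = 8
net[4] = 16
net[5] = 27
net[6] = 30
net[7] = 31  (first piece 1, then net[6]=30)
net[8] = 34  (first piece 2, then net[6]=30)
One optimal plan: pieces 6 + 2 (1 cut) → $36 − $2 = $34.

34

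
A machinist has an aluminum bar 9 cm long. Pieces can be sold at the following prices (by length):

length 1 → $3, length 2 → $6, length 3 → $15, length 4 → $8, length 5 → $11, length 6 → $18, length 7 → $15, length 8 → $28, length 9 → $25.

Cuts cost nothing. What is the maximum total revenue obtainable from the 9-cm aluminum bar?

Build r[k] bottom-up: r[k] = max over allowed piece i of (p[i] + r[k−i]).
r[1] = 3
r[2] = max(3+3, 6+0) = 6
r[3] = max(3+6, 6+3, 15+0) = 15
r[4] = max(3+15, 6+6, 15+3, 8+0) = 18
r[5] = max(3+18, 6+15, 15+6, 8+3, 11+0) = 21
r[6] = max(3+21, 6+18, 15+15, 8+6, 11+3, 18+0) = 30
r[7] = max(3+30, 6+21, 15+18, …, 18+3, 15+0) = 33
r[8] = max(3+33, 6+30, 15+21, …, 15+3, 28+0) = 36
r[9] = max(3+36, 6+33, 15+30, …, 28+3, 25+0) = 45
One optimal cutting: 3 + 3 + 3 → $15 + $15 + $15 = $45.

45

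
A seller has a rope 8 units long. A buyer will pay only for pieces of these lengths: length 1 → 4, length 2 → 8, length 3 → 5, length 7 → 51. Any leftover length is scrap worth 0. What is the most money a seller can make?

Let best[k] be the best obtainable value from length k. For each k, try every first piece i and keep the best of price[i] + best[k−i].
best[1] = 4
best[2] = max(4+4, 8+0) = 8
best[3] = max(4+8, 8+4, 5+0) = 12
best[4] = max(4+12, 8+8, 5+4) = 16
best[5] = max(4+16, 8+12, 5+8) = 20
best[6] = max(4+20, 8+16, 5+12) = 24
best[7] = max(4+24, 8+20, 5+16, 51+0) = 51
best[8] = max(4+51, 8+24, 5+20, 51+4) = 55
One optimal cutting: 7 + 1 → 55.

55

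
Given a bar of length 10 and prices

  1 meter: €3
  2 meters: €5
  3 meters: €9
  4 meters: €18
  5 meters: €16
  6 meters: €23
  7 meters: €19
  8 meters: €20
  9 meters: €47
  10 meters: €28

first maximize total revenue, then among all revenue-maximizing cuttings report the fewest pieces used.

Build r[k] bottom-up: r[k] = max over allowed piece i of (p[i] + r[k−i]).
r[1] = 3
r[2] = max(3+3, 5+0) = 6
r[3] = max(3+6, 5+3, 9+0) = 9
r[4] = max(3+9, 5+6, 9+3, 18+0) = 18
r[5] = max(3+18, 5+9, 9+6, 18+3, 16+0) = 21
r[6] = max(3+21, 5+18, 9+9, 18+6, 16+3, 23+0) = 24
r[7] = max(3+24, 5+21, 9+18, …, 23+3, 19+0) = 27
r[8] = max(3+27, 5+24, 9+21, …, 19+3, 20+0) = 36
r[9] = max(3+36, 5+27, 9+24, …, 20+3, 47+0) = 47
r[10] = max(3+47, 5+36, 9+27, …, 47+3, 28+0) = 50
Maximum revenue is €50.
Now minimize piece count subject to staying optimal: for each k, pieces[k] = 1 + min over i with p[i]+r[k−i]=r[k] of pieces[k−i].
pieces[7] = 2
pieces[8] = 2
pieces[9] = 1
pieces[10] = 2

2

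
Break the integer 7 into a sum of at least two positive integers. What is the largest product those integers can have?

Define P[k] = max over 1≤i<k of i · max(k−i, P[k−i]); the inner max lets the remainder stay uncut if that's better.
P[2] = 1×max(1,0) = 1×1 = 1
P[3] = max(1×2, 2×1) = 2
P[4] = max(1×3, 2×2, 3×1) = 4
P[5] = max(1×4, 2×3, 3×2, 4×1) = 6
P[6] = max(1×6, 2×4, 3×3, 4×2, 5×1) = 9
P[7] = max(1×9, 2×6, 3×4, 4×3, 5×2, 6×1) = 12
One optimal split: 3 + 2 + 2; product 3×2×2 = 12.

12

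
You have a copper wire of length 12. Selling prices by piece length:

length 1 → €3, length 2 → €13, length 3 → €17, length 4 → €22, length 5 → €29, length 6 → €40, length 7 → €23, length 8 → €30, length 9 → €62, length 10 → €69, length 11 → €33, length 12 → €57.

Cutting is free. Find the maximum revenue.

Let best[k] be the best obtainable value from length k. For each k, try every first piece i and keep the best of price[i] + best[k−i].
best[1] = 3
best[2] = 13
best[3] = 17
best[4] = 26  (first piece 2, then best[2]=13)
best[5] = 30  (first piece 2, then best[3]=17)
best[6] = 40
best[7] = 43  (first piece 1, then best[6]=40)
best[8] = 53  (first piece 2, then best[6]=40)
best[9] = 62
best[10] = 69
best[11] = 75  (first piece 2, then best[9]=62)
best[12] = 82  (first piece 2, then best[10]=69)
One optimal cutting: 10 + 2 → €69 + €13 = €82.

82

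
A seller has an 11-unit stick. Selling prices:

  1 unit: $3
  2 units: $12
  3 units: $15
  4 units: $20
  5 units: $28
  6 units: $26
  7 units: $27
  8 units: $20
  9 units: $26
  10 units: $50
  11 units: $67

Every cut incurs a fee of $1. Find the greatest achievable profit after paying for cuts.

Consider every possible first cut. r[k] is the best of p[i]+r[k−i] over all sellable i≤k, charging 1 whenever i<k.
r[1] = 3
r[2] = 12
r[3] = 15
r[4] = 23  (first piece 2, then r[2]=12)
r[5] = 28
r[6] = 34  (first piece 2, then r[4]=23)
r[7] = 39  (first piece 2, then r[5]=28)
r[8] = 45  (first piece 2, then r[6]=34)
r[9] = 50  (first piece 2, then r[7]=39)
r[10] = 56  (first piece 2, then r[8]=45)
r[11] = 67
Best is to make no cuts and sell whole for $67.

67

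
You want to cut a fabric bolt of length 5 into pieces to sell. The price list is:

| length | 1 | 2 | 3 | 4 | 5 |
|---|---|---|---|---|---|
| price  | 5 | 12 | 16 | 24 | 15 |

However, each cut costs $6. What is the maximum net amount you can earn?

23

Build v[k] bottom-up: v[k] = max over allowed piece i of (p[i] + v[k−i]) − 6 per cut.
v[1] = 5
v[2] = 12
v[3] = 16
v[4] = 24
v[5] = 23  (first piece 1, then v[4]=24)
One optimal plan: pieces 4 + 1 (1 cut) → $29 − $6 = $23.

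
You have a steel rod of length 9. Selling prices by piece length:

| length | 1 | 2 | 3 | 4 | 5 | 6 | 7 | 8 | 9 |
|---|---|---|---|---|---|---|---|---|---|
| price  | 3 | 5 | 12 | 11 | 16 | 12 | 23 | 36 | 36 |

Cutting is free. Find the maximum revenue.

Build r[k] bottom-up: r[k] = max over allowed piece i of (p[i] + r[k−i]).
r[1] = 3
r[2] = 6  (first piece 1, then r[1]=3)
r[3] = 12
r[4] = 15  (first piece 1, then r[3]=12)
r[5] = 18  (first piece 1, then r[4]=15)
r[6] = 24  (first piece 3, then r[3]=12)
r[7] = 27  (first piece 1, then r[6]=24)
r[8] = 36
r[9] = 39  (first piece 1, then r[8]=36)
One optimal cutting: 8 + 1 → $36 + $3 = $39.

39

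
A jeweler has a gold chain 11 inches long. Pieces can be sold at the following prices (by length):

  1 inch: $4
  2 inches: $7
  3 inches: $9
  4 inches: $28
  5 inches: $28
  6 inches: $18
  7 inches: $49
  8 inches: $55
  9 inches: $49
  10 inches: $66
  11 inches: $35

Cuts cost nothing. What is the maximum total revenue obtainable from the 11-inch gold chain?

Let r[k] be the best obtainable value from length k. For each k, try every first piece i and keep the best of price[i] + r[k−i].
r[1] = 4
r[2] = max(4+4, 7+0) = 8
r[3] = max(4+8, 7+4, 9+0) = 12
r[4] = max(4+12, 7+8, 9+4, 28+0) = 28
r[5] = max(4+28, 7+12, 9+8, 28+4, 28+0) = 32
r[6] = max(4+32, 7+28, 9+12, 28+8, 28+4, 18+0) = 36
r[7] = max(4+36, 7+32, 9+28, …, 18+4, 49+0) = 49
r[8] = max(4+49, 7+36, 9+32, …, 49+4, 55+0) = 56
r[9] = max(4+56, 7+49, 9+36, …, 55+4, 49+0) = 60
r[10] = max(4+60, 7+56, 9+49, …, 49+4, 66+0) = 66
r[11] = max(4+66, 7+60, 9+56, …, 66+4, 35+0) = 77
One optimal cutting: 7 + 4 → $49 + $28 = $77.

77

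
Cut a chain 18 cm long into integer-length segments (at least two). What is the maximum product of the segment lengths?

729

Define m[k] = max over 1≤i<k of i · max(k−i, m[k−i]); the inner max lets the remainder stay uncut if that's better.
m[2] = 1*max(1,0) = 1*1 = 1
m[3] = 1*max(2,1) = 1*2 = 2
m[4] = 2*max(2,1) = 2*2 = 4
m[5] = 2*max(3,2) = 2*3 = 6
m[6] = 3*max(3,2) = 3*3 = 9
m[7] = 2*max(5,6) = 2*6 = 12
m[8] = 2*max(6,9) = 2*9 = 18
m[9] = 3*max(6,9) = 3*9 = 27
m[10] = 2*max(8,18) = 2*18 = 36
m[11] = 2*max(9,27) = 2*27 = 54
m[12] = 3*max(9,27) = 3*27 = 81
m[13] = 2*max(11,54) = 2*54 = 108
m[14] = 2*max(12,81) = 2*81 = 162
m[15] = 3*max(12,81) = 3*81 = 243
m[16] = 2*max(14,162) = 2*162 = 324
m[17] = 2*max(15,243) = 2*243 = 486
m[18] = 3*max(15,243) = 3*243 = 729
One optimal split: 3 + 3 + 3 + 3 + 3 + 3; product 3*3*3*3*3*3 = 729.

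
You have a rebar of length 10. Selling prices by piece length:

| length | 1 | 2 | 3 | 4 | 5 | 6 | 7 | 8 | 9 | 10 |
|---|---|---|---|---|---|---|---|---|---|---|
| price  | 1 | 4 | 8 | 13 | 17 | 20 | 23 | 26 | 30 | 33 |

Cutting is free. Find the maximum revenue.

Consider every possible first cut. r[k] is the best of p[i]+r[k−i] over all sellable i≤k.
r[1] = 1
r[2] = max(1+1, 4+0) = 4
r[3] = max(1+4, 4+1, 8+0) = 8
r[4] = max(1+8, 4+4, 8+1, 13+0) = 13
r[5] = max(1+13, 4+8, 8+4, 13+1, 17+0) = 17
r[6] = max(1+17, 4+13, 8+8, 13+4, 17+1, 20+0) = 20
r[7] = max(1+20, 4+17, 8+13, …, 20+1, 23+0) = 23
r[8] = max(1+23, 4+20, 8+17, …, 23+1, 26+0) = 26
r[9] = max(1+26, 4+23, 8+20, …, 26+1, 30+0) = 30
r[10] = max(1+30, 4+26, 8+23, …, 30+1, 33+0) = 34
One optimal cutting: 5 + 5 → ₹17 + ₹17 = ₹34.

34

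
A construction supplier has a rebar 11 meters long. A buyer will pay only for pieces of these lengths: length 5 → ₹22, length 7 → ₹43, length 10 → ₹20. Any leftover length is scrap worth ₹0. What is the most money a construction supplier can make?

Let f[k] be the best obtainable value from length k. For each k, try every first piece i and keep the best of price[i] + f[k−i].
f[1] = 0
f[2] = 0
f[3] = 0
f[4] = 0
f[5] = 22
f[6] = 22
f[7] = 43
f[8] = 43
f[9] = 43
f[10] = 44  (first piece 5, then f[5]=22)
f[11] = 44
One optimal cutting: pieces 5 + 5 with 1 meter of scrap → ₹44.

44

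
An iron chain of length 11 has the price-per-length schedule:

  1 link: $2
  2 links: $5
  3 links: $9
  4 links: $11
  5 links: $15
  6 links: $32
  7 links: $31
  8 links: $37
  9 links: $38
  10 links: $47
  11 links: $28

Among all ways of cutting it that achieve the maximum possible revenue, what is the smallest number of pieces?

Build r[k] bottom-up: r[k] = max over allowed piece i of (p[i] + r[k−i]).
r[1] = 2
r[2] = max(2+2, 5+0) = 5
r[3] = max(2+5, 5+2, 9+0) = 9
r[4] = max(2+9, 5+5, 9+2, 11+0) = 11
r[5] = max(2+11, 5+9, 9+5, 11+2, 15+0) = 15
r[6] = max(2+15, 5+11, 9+9, 11+5, 15+2, 32+0) = 32
r[7] = max(2+32, 5+15, 9+11, …, 32+2, 31+0) = 34
r[8] = max(2+34, 5+32, 9+15, …, 31+2, 37+0) = 37
r[9] = max(2+37, 5+34, 9+32, …, 37+2, 38+0) = 41
r[10] = max(2+41, 5+37, 9+34, …, 38+2, 47+0) = 47
r[11] = max(2+47, 5+41, 9+37, …, 47+2, 28+0) = 49
Maximum revenue is $49.
Now minimize piece count subject to staying optimal: for each k, pieces[k] = 1 + min over i with p[i]+r[k−i]=r[k] of pieces[k−i].
pieces[8] = 1
pieces[9] = 2
pieces[10] = 1
pieces[11] = 2

2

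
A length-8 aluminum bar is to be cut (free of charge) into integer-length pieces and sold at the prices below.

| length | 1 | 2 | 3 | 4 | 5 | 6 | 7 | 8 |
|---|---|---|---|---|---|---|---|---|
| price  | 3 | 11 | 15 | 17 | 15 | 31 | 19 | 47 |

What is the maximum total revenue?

47

Let r[k] be the best obtainable value from length k. For each k, try every first piece i and keep the best of price[i] + r[k−i].
r[1] = 3
r[2] = max(3+3, 11+0) = 11
r[3] = max(3+11, 11+3, 15+0) = 15
r[4] = max(3+15, 11+11, 15+3, 17+0) = 22
r[5] = max(3+22, 11+15, 15+11, 17+3, 15+0) = 26
r[6] = max(3+26, 11+22, 15+15, 17+11, 15+3, 31+0) = 33
r[7] = max(3+33, 11+26, 15+22, …, 31+3, 19+0) = 37
r[8] = max(3+37, 11+33, 15+26, …, 19+3, 47+0) = 47
Best is to sell the whole 8-cm piece uncut for $47.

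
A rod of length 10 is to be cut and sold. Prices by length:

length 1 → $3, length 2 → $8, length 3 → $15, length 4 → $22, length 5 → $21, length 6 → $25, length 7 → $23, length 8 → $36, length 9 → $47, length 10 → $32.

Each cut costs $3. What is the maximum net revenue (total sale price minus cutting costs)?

47

Build v[k] bottom-up: v[k] = max over allowed piece i of (p[i] + v[k−i]) − 3 per cut.
v[1] = 3
v[2] = max(3+3-3, 8+0) = 8
v[3] = max(3+8-3, 8+3-3, 15+0) = 15
v[4] = max(3+15-3, 8+8-3, 15+3-3, 22+0) = 22
v[5] = max(3+22-3, 8+15-3, 15+8-3, 22+3-3, 21+0) = 22
v[6] = max(3+22-3, 8+22-3, 15+15-3, 22+8-3, 21+3-3, 25+0) = 27
v[7] = max(3+27-3, 8+22-3, 15+22-3, …, 25+3-3, 23+0) = 34
v[8] = max(3+34-3, 8+27-3, 15+22-3, …, 23+3-3, 36+0) = 41
v[9] = max(3+41-3, 8+34-3, 15+27-3, …, 36+3-3, 47+0) = 47
v[10] = max(3+47-3, 8+41-3, 15+34-3, …, 47+3-3, 32+0) = 47
One optimal plan: pieces 9 + 1 (1 cut) → $50 − $3 = $47.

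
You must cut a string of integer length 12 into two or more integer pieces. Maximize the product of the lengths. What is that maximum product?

Define prod[k] = max over 1≤i<k of i · max(k−i, prod[k−i]); the inner max lets the remainder stay uncut if that's better.
Small cases: prod[2]=1, prod[3]=2, prod[4]=4, prod[5]=6.
prod[6] = 3×max(3,2) = 3×3 = 9
prod[7] = 2×max(5,6) = 2×6 = 12
prod[8] = 2×max(6,9) = 2×9 = 18
prod[9] = 3×max(6,9) = 3×9 = 27
prod[10] = 2×max(8,18) = 2×18 = 36
prod[11] = 2×max(9,27) = 2×27 = 54
prod[12] = 3×max(9,27) = 3×27 = 81
One optimal split: 3 + 3 + 3 + 3; product 3×3×3×3 = 81.

81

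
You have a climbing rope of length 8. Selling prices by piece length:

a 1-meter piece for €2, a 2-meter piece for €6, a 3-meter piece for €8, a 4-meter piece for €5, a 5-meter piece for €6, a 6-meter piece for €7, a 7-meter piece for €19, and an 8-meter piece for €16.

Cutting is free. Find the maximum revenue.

Build r[k] bottom-up: r[k] = max over allowed piece i of (p[i] + r[k−i]).
r[1] = 2
r[2] = max(2+2, 6+0) = 6
r[3] = max(2+6, 6+2, 8+0) = 8
r[4] = max(2+8, 6+6, 8+2, 5+0) = 12
r[5] = max(2+12, 6+8, 8+6, 5+2, 6+0) = 14
r[6] = max(2+14, 6+12, 8+8, 5+6, 6+2, 7+0) = 18
r[7] = max(2+18, 6+14, 8+12, …, 7+2, 19+0) = 20
r[8] = max(2+20, 6+18, 8+14, …, 19+2, 16+0) = 24
One optimal cutting: 2 + 2 + 2 + 2 → €6 + €6 + €6 + €6 = €24.

24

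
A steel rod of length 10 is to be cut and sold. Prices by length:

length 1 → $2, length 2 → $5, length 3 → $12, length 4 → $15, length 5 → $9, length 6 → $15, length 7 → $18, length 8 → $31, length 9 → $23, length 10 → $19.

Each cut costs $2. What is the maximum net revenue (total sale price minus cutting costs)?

Build r[k] bottom-up: r[k] = max over allowed piece i of (p[i] + r[k−i]) − 2 per cut.
r[1] = 2
r[2] = 5
r[3] = 12
r[4] = 15
r[5] = 15  (first piece 1, then r[4]=15)
r[6] = 22  (first piece 3, then r[3]=12)
r[7] = 25  (first piece 3, then r[4]=15)
r[8] = 31
r[9] = 32  (first piece 3, then r[6]=22)
r[10] = 35  (first piece 3, then r[7]=25)
One optimal plan: pieces 4 + 3 + 3 (2 cuts) → $39 − $4 = $35.

35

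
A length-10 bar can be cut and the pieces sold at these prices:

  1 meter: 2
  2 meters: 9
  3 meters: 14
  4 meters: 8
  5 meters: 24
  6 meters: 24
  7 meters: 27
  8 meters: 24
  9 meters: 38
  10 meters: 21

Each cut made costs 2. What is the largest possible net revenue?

46

Let r[k] be the best obtainable value from length k. For each k, try every first piece i and keep the best of price[i] + r[k−i] minus the 2 cut fee when i<k.
r[1] = 2
r[2] = max(2+2-2, 9+0) = 9
r[3] = max(2+9-2, 9+2-2, 14+0) = 14
r[4] = max(2+14-2, 9+9-2, 14+2-2, 8+0) = 16
r[5] = max(2+16-2, 9+14-2, 14+9-2, 8+2-2, 24+0) = 24
r[6] = max(2+24-2, 9+16-2, 14+14-2, 8+9-2, 24+2-2, 24+0) = 26
r[7] = max(2+26-2, 9+24-2, 14+16-2, …, 24+2-2, 27+0) = 31
r[8] = max(2+31-2, 9+26-2, 14+24-2, …, 27+2-2, 24+0) = 36
r[9] = max(2+36-2, 9+31-2, 14+26-2, …, 24+2-2, 38+0) = 38
r[10] = max(2+38-2, 9+36-2, 14+31-2, …, 38+2-2, 21+0) = 46
One optimal plan: pieces 5 + 5 (1 cut) → 48 − 2 = 46.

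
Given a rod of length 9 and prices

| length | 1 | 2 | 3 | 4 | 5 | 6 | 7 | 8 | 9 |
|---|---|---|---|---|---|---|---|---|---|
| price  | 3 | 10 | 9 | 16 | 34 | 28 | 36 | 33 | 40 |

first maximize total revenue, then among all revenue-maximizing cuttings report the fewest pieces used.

3

Consider every possible first cut. r[k] is the best of p[i]+r[k−i] over all sellable i≤k.
r[1] = 3
r[2] = max(3+3, 10+0) = 10
r[3] = max(3+10, 10+3, 9+0) = 13
r[4] = max(3+13, 10+10, 9+3, 16+0) = 20
r[5] = max(3+20, 10+13, 9+10, 16+3, 34+0) = 34
r[6] = max(3+34, 10+20, 9+13, 16+10, 34+3, 28+0) = 37
r[7] = max(3+37, 10+34, 9+20, …, 28+3, 36+0) = 44
r[8] = max(3+44, 10+37, 9+34, …, 36+3, 33+0) = 47
r[9] = max(3+47, 10+44, 9+37, …, 33+3, 40+0) = 54
Maximum revenue is €54.
Now minimize piece count subject to staying optimal: for each k, pieces[k] = 1 + min over i with p[i]+r[k−i]=r[k] of pieces[k−i].
pieces[6] = 2
pieces[7] = 2
pieces[8] = 3
pieces[9] = 3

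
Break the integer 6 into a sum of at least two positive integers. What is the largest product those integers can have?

Let m[k] be the best product for length k (with at least one cut). For each first piece i, the rest contributes max(k−i, m[k−i]).
m[2] = 1*max(1,0) = 1*1 = 1
m[3] = 1*max(2,1) = 1*2 = 2
m[4] = 2*max(2,1) = 2*2 = 4
m[5] = 2*max(3,2) = 2*3 = 6
m[6] = 3*max(3,2) = 3*3 = 9
One optimal split: 3 + 3; product 3*3 = 9.

9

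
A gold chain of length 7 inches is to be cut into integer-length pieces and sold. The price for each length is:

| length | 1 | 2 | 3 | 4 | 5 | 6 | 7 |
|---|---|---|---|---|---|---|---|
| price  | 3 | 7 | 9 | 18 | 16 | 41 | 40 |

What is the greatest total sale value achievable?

44

Let best[k] be the best obtainable value from length k. For each k, try every first piece i and keep the best of price[i] + best[k−i].
best[1] = 3
best[2] = 7
best[3] = 10  (first piece 1, then best[2]=7)
best[4] = 18
best[5] = 21  (first piece 1, then best[4]=18)
best[6] = 41
best[7] = 44  (first piece 1, then best[6]=41)
One optimal cutting: 6 + 1 → $41 + $3 = $44.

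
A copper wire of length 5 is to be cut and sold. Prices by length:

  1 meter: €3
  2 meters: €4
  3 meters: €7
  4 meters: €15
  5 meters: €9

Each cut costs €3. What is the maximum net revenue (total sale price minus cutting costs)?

Consider every possible first cut. v[k] is the best of p[i]+v[k−i] over all sellable i≤k, charging 3 whenever i<k.
v[1] = 3
v[2] = max(3+3-3, 4+0) = 4
v[3] = max(3+4-3, 4+3-3, 7+0) = 7
v[4] = max(3+7-3, 4+4-3, 7+3-3, 15+0) = 15
v[5] = max(3+15-3, 4+7-3, 7+4-3, 15+3-3, 9+0) = 15
One optimal plan: pieces 4 + 1 (1 cut) → €18 − €3 = €15.

15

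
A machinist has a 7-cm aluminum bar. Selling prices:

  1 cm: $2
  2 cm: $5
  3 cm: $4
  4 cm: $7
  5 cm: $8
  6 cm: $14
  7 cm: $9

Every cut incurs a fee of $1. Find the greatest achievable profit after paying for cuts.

15

Let r[k] be the best obtainable value from length k. For each k, try every first piece i and keep the best of price[i] + r[k−i] minus the 1 cut fee when i<k.
r[1] = 2
r[2] = 5
r[3] = 6  (first piece 1, then r[2]=5)
r[4] = 9  (first piece 2, then r[2]=5)
r[5] = 10  (first piece 1, then r[4]=9)
r[6] = 14
r[7] = 15  (first piece 1, then r[6]=14)
One optimal plan: pieces 6 + 1 (1 cut) → $16 − $1 = $15.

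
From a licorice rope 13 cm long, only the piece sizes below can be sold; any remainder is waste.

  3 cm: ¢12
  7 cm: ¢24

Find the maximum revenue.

Consider every possible first cut. r[k] is the best of p[i]+r[k−i] over all sellable i≤k.
r[1] = 0
r[2] = 0
r[3] = 12
r[4] = 12
r[5] = 12
r[6] = 24  (first piece 3, then r[3]=12)
r[7] = 24
r[8] = 24
r[9] = 36  (first piece 3, then r[6]=24)
r[10] = 36
r[11] = 36
r[12] = 48  (first piece 3, then r[9]=36)
r[13] = 48
One optimal cutting: pieces 3 + 3 + 3 + 3 with 1 cm of scrap → ¢48.

48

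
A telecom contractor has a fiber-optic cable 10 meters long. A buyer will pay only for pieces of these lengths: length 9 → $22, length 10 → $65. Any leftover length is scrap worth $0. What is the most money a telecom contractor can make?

Let r[k] be the best obtainable value from length k. For each k, try every first piece i and keep the best of price[i] + r[k−i].
r[1] = 0
r[2] = 0
r[3] = 0
r[4] = 0
r[5] = 0
r[6] = 0
r[7] = 0
r[8] = 0
r[9] = 22
r[10] = 65
One optimal cutting: 10 → $65.

65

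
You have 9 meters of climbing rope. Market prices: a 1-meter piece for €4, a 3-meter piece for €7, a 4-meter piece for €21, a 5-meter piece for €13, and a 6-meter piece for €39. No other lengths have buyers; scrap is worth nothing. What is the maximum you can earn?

51

Consider every possible first cut. best[k] is the best of p[i]+best[k−i] over all sellable i≤k.
best[1] = 4
best[2] = 8  (first piece 1, then best[1]=4)
best[3] = 12  (first piece 1, then best[2]=8)
best[4] = 21
best[5] = 25  (first piece 1, then best[4]=21)
best[6] = 39
best[7] = 43  (first piece 1, then best[6]=39)
best[8] = 47  (first piece 1, then best[7]=43)
best[9] = 51  (first piece 1, then best[8]=47)
One optimal cutting: 6 + 1 + 1 + 1 → €51.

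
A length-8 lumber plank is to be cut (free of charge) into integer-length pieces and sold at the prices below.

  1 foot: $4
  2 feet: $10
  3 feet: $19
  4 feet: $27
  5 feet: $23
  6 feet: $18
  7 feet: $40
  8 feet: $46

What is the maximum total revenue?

54

Let R[k] be the best obtainable value from length k. For each k, try every first piece i and keep the best of price[i] + R[k−i].
R[1] = 4
R[2] = max(4+4, 10+0) = 10
R[3] = max(4+10, 10+4, 19+0) = 19
R[4] = max(4+19, 10+10, 19+4, 27+0) = 27
R[5] = max(4+27, 10+19, 19+10, 27+4, 23+0) = 31
R[6] = max(4+31, 10+27, 19+19, 27+10, 23+4, 18+0) = 38
R[7] = max(4+38, 10+31, 19+27, …, 18+4, 40+0) = 46
R[8] = max(4+46, 10+38, 19+31, …, 40+4, 46+0) = 54
One optimal cutting: 4 + 4 → $27 + $27 = $54.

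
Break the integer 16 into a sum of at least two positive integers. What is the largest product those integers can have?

Define prod[k] = max over 1≤i<k of i · max(k−i, prod[k−i]); the inner max lets the remainder stay uncut if that's better.
prod[2] = 1×max(1,0) = 1×1 = 1
prod[3] = 1×max(2,1) = 1×2 = 2
prod[4] = 2×max(2,1) = 2×2 = 4
prod[5] = 2×max(3,2) = 2×3 = 6
prod[6] = 3×max(3,2) = 3×3 = 9
prod[7] = 2×max(5,6) = 2×6 = 12
prod[8] = 2×max(6,9) = 2×9 = 18
prod[9] = 3×max(6,9) = 3×9 = 27
prod[10] = 2×max(8,18) = 2×18 = 36
prod[11] = 2×max(9,27) = 2×27 = 54
prod[12] = 3×max(9,27) = 3×27 = 81
prod[13] = 2×max(11,54) = 2×54 = 108
prod[14] = 2×max(12,81) = 2×81 = 162
prod[15] = 3×max(12,81) = 3×81 = 243
prod[16] = 2×max(14,162) = 2×162 = 324
One optimal split: 3 + 3 + 3 + 3 + 2 + 2; product 3×3×3×3×2×2 = 324.

324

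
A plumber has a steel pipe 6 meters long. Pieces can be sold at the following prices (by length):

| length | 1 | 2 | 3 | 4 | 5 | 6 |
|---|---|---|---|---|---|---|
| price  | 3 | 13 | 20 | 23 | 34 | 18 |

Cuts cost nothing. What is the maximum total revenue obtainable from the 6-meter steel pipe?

Consider every possible first cut. R[k] is the best of p[i]+R[k−i] over all sellable i≤k.
R[1] = 3
R[2] = max(3+3, 13+0) = 13
R[3] = max(3+13, 13+3, 20+0) = 20
R[4] = max(3+20, 13+13, 20+3, 23+0) = 26
R[5] = max(3+26, 13+20, 20+13, 23+3, 34+0) = 34
R[6] = max(3+34, 13+26, 20+20, 23+13, 34+3, 18+0) = 40
One optimal cutting: 3 + 3 → $20 + $20 = $40.

40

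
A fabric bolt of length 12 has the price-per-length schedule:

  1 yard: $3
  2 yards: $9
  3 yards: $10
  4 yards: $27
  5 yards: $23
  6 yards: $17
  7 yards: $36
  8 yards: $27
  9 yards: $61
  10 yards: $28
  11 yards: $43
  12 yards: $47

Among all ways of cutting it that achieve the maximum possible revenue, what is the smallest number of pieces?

3

Consider every possible first cut. r[k] is the best of p[i]+r[k−i] over all sellable i≤k.
r[1] = 3
r[2] = 9
r[3] = 12  (first piece 1, then r[2]=9)
r[4] = 27
r[5] = 30  (first piece 1, then r[4]=27)
r[6] = 36  (first piece 2, then r[4]=27)
r[7] = 39  (first piece 1, then r[6]=36)
r[8] = 54  (first piece 4, then r[4]=27)
r[9] = 61
r[10] = 64  (first piece 1, then r[9]=61)
r[11] = 70  (first piece 2, then r[9]=61)
r[12] = 81  (first piece 4, then r[8]=54)
Maximum revenue is $81.
Now minimize piece count subject to staying optimal: for each k, pieces[k] = 1 + min over i with p[i]+r[k−i]=r[k] of pieces[k−i].
pieces[9] = 1
pieces[10] = 2
pieces[11] = 2
pieces[12] = 3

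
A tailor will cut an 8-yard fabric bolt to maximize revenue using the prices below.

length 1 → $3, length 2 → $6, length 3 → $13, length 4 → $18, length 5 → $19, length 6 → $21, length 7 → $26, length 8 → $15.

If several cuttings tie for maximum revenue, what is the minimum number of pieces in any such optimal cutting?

Let r[k] be the best obtainable value from length k. For each k, try every first piece i and keep the best of price[i] + r[k−i].
r[1] = 3
r[2] = max(3+3, 6+0) = 6
r[3] = max(3+6, 6+3, 13+0) = 13
r[4] = max(3+13, 6+6, 13+3, 18+0) = 18
r[5] = max(3+18, 6+13, 13+6, 18+3, 19+0) = 21
r[6] = max(3+21, 6+18, 13+13, 18+6, 19+3, 21+0) = 26
r[7] = max(3+26, 6+21, 13+18, …, 21+3, 26+0) = 31
r[8] = max(3+31, 6+26, 13+21, …, 26+3, 15+0) = 36
Maximum revenue is $36.
Now minimize piece count subject to staying optimal: for each k, pieces[k] = 1 + min over i with p[i]+r[k−i]=r[k] of pieces[k−i].
pieces[5] = 2
pieces[6] = 2
pieces[7] = 2
pieces[8] = 2

2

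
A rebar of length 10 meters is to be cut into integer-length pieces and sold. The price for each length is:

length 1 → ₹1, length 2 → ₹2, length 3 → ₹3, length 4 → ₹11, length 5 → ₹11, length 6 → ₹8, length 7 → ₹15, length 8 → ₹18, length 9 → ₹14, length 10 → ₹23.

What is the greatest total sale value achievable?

Let best[k] be the best obtainable value from length k. For each k, try every first piece i and keep the best of price[i] + best[k−i].
best[1] = 1
best[2] = max(1+1, 2+0) = 2
best[3] = max(1+2, 2+1, 3+0) = 3
best[4] = max(1+3, 2+2, 3+1, 11+0) = 11
best[5] = max(1+11, 2+3, 3+2, 11+1, 11+0) = 12
best[6] = max(1+12, 2+11, 3+3, 11+2, 11+1, 8+0) = 13
best[7] = max(1+13, 2+12, 3+11, …, 8+1, 15+0) = 15
best[8] = max(1+15, 2+13, 3+12, …, 15+1, 18+0) = 22
best[9] = max(1+22, 2+15, 3+13, …, 18+1, 14+0) = 23
best[10] = max(1+23, 2+22, 3+15, …, 14+1, 23+0) = 24
One optimal cutting: 4 + 4 + 1 + 1 → ₹11 + ₹11 + ₹1 + ₹1 = ₹24.

24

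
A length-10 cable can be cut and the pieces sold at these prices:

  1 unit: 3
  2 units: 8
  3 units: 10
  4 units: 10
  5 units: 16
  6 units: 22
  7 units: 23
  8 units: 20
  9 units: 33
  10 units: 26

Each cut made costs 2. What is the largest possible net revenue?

34

Consider every possible first cut. net[k] is the best of p[i]+net[k−i] over all sellable i≤k, charging 2 whenever i<k.
net[1] = 3
net[2] = max(3+3-2, 8+0) = 8
net[3] = max(3+8-2, 8+3-2, 10+0) = 10
net[4] = max(3+10-2, 8+8-2, 10+3-2, 10+0) = 14
net[5] = max(3+14-2, 8+10-2, 10+8-2, 10+3-2, 16+0) = 16
net[6] = max(3+16-2, 8+14-2, 10+10-2, 10+8-2, 16+3-2, 22+0) = 22
net[7] = max(3+22-2, 8+16-2, 10+14-2, …, 22+3-2, 23+0) = 23
net[8] = max(3+23-2, 8+22-2, 10+16-2, …, 23+3-2, 20+0) = 28
net[9] = max(3+28-2, 8+23-2, 10+22-2, …, 20+3-2, 33+0) = 33
net[10] = max(3+33-2, 8+28-2, 10+23-2, …, 33+3-2, 26+0) = 34
One optimal plan: pieces 9 + 1 (1 cut) → 36 − 2 = 34.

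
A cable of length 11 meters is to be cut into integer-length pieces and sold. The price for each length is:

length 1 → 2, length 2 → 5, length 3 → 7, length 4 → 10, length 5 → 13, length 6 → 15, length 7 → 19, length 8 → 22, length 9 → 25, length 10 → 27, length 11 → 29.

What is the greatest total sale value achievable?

30

Consider every possible first cut. best[k] is the best of p[i]+best[k−i] over all sellable i≤k.
best[1] = 2
best[2] = 5
best[3] = 7  (first piece 1, then best[2]=5)
best[4] = 10  (first piece 2, then best[2]=5)
best[5] = 13
best[6] = 15  (first piece 1, then best[5]=13)
best[7] = 19
best[8] = 22
best[9] = 25
best[10] = 27  (first piece 1, then best[9]=25)
best[11] = 30  (first piece 2, then best[9]=25)
One optimal cutting: 9 + 2 → 25 + 5 = 30.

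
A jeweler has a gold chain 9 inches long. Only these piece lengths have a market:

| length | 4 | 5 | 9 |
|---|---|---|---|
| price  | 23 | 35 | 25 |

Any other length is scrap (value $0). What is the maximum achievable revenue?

Let best[k] be the best obtainable value from length k. For each k, try every first piece i and keep the best of price[i] + best[k−i].
best[1] = 0
best[2] = 0
best[3] = 0
best[4] = 23
best[5] = 35
best[6] = 35
best[7] = 35
best[8] = 46  (first piece 4, then best[4]=23)
best[9] = 58  (first piece 4, then best[5]=35)
One optimal cutting: 5 + 4 → $58.

58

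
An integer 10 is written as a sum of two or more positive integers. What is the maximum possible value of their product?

36

Let m[k] be the best product for length k (with at least one cut). For each first piece i, the rest contributes max(k−i, m[k−i]).
Small cases: m[2]=1, m[3]=2.
m[4] = 2·max(2,1) = 2·2 = 4
m[5] = 2·max(3,2) = 2·3 = 6
m[6] = 3·max(3,2) = 3·3 = 9
m[7] = 2·max(5,6) = 2·6 = 12
m[8] = 2·max(6,9) = 2·9 = 18
m[9] = 3·max(6,9) = 3·9 = 27
m[10] = 2·max(8,18) = 2·18 = 36
One optimal split: 3 + 3 + 2 + 2; product 3·3·2·2 = 36.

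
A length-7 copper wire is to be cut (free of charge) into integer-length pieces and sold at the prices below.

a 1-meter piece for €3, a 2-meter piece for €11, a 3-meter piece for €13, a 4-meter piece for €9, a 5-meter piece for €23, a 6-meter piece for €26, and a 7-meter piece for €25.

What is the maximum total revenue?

36

Build best[k] bottom-up: best[k] = max over allowed piece i of (p[i] + best[k−i]).
best[1] = 3
best[2] = 11
best[3] = 14  (first piece 1, then best[2]=11)
best[4] = 22  (first piece 2, then best[2]=11)
best[5] = 25  (first piece 1, then best[4]=22)
best[6] = 33  (first piece 2, then best[4]=22)
best[7] = 36  (first piece 1, then best[6]=33)
One optimal cutting: 2 + 2 + 2 + 1 → €11 + €11 + €11 + €3 = €36.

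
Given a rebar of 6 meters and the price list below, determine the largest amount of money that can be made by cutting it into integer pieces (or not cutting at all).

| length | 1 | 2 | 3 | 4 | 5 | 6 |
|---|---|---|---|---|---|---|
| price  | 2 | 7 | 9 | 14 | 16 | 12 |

21

Consider every possible first cut. R[k] is the best of p[i]+R[k−i] over all sellable i≤k.
R[1] = 2
R[2] = max(2+2, 7+0) = 7
R[3] = max(2+7, 7+2, 9+0) = 9
R[4] = max(2+9, 7+7, 9+2, 14+0) = 14
R[5] = max(2+14, 7+9, 9+7, 14+2, 16+0) = 16
R[6] = max(2+16, 7+14, 9+9, 14+7, 16+2, 12+0) = 21
One optimal cutting: 2 + 2 + 2 → ₹7 + ₹7 + ₹7 = ₹21.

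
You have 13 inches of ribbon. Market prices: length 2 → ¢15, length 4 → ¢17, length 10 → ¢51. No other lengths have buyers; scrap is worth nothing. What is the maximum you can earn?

Let best[k] be the best obtainable value from length k. For each k, try every first piece i and keep the best of price[i] + best[k−i].
best[1] = 0
best[2] = 15
best[3] = 15
best[4] = 30  (first piece 2, then best[2]=15)
best[5] = 30
best[6] = 45  (first piece 2, then best[4]=30)
best[7] = 45
best[8] = 60  (first piece 2, then best[6]=45)
best[9] = 60
best[10] = 75  (first piece 2, then best[8]=60)
best[11] = 75
best[12] = 90  (first piece 2, then best[10]=75)
best[13] = 90
One optimal cutting: pieces 2 + 2 + 2 + 2 + 2 + 2 with 1 inch of scrap → ¢90.

90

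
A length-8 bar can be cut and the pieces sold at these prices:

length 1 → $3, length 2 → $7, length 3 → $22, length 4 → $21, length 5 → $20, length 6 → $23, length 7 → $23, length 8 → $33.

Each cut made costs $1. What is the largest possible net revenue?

Build v[k] bottom-up: v[k] = max over allowed piece i of (p[i] + v[k−i]) − 1 per cut.
v[1] = 3
v[2] = max(3+3-1, 7+0) = 7
v[3] = max(3+7-1, 7+3-1, 22+0) = 22
v[4] = max(3+22-1, 7+7-1, 22+3-1, 21+0) = 24
v[5] = max(3+24-1, 7+22-1, 22+7-1, 21+3-1, 20+0) = 28
v[6] = max(3+28-1, 7+24-1, 22+22-1, 21+7-1, 20+3-1, 23+0) = 43
v[7] = max(3+43-1, 7+28-1, 22+24-1, …, 23+3-1, 23+0) = 45
v[8] = max(3+45-1, 7+43-1, 22+28-1, …, 23+3-1, 33+0) = 49
One optimal plan: pieces 3 + 3 + 2 (2 cuts) → $51 − $2 = $49.

49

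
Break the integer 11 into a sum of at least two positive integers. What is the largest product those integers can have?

Fill prod[k] for k=2..11: at each k try every first piece i and multiply by the better of (k−i) uncut or prod[k−i].
prod[2] = 1*max(1,0) = 1*1 = 1
prod[3] = max(1*2, 2*1) = 2
prod[4] = max(1*3, 2*2, 3*1) = 4
prod[5] = max(1*4, 2*3, 3*2, 4*1) = 6
prod[6] = max(1*6, 2*4, 3*3, 4*2, 5*1) = 9
prod[7] = max(1*9, 2*6, 3*4, 4*3, 5*2, 6*1) = 12
prod[8] = max(1*12, 2*9, 3*6, …, 6*2, 7*1) = 18
prod[9] = max(1*18, 2*12, 3*9, …, 7*2, 8*1) = 27
prod[10] = max(1*27, 2*18, 3*12, …, 8*2, 9*1) = 36
prod[11] = max(1*36, 2*27, 3*18, …, 9*2, 10*1) = 54
One optimal split: 3 + 3 + 3 + 2; product 3*3*3*2 = 54.

54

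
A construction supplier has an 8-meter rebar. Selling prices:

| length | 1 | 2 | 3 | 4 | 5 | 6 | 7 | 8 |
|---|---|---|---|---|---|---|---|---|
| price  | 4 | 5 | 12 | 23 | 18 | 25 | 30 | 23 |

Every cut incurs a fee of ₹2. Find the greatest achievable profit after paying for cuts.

44

Let v[k] be the best obtainable value from length k. For each k, try every first piece i and keep the best of price[i] + v[k−i] minus the 2 cut fee when i<k.
v[1] = 4
v[2] = 6  (first piece 1, then v[1]=4)
v[3] = 12
v[4] = 23
v[5] = 25  (first piece 1, then v[4]=23)
v[6] = 27  (first piece 1, then v[5]=25)
v[7] = 33  (first piece 3, then v[4]=23)
v[8] = 44  (first piece 4, then v[4]=23)
One optimal plan: pieces 4 + 4 (1 cut) → ₹46 − ₹2 = ₹44.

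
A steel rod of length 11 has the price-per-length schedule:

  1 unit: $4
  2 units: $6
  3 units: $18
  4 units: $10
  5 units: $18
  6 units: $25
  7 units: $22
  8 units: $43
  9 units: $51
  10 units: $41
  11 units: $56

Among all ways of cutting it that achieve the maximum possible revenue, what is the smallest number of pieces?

Build r[k] bottom-up: r[k] = max over allowed piece i of (p[i] + r[k−i]).
r[1] = 4
r[2] = 8  (first piece 1, then r[1]=4)
r[3] = 18
r[4] = 22  (first piece 1, then r[3]=18)
r[5] = 26  (first piece 1, then r[4]=22)
r[6] = 36  (first piece 3, then r[3]=18)
r[7] = 40  (first piece 1, then r[6]=36)
r[8] = 44  (first piece 1, then r[7]=40)
r[9] = 54  (first piece 3, then r[6]=36)
r[10] = 58  (first piece 1, then r[9]=54)
r[11] = 62  (first piece 1, then r[10]=58)
Maximum revenue is $62.
Now minimize piece count subject to staying optimal: for each k, pieces[k] = 1 + min over i with p[i]+r[k−i]=r[k] of pieces[k−i].
pieces[8] = 4
pieces[9] = 3
pieces[10] = 4
pieces[11] = 5

5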